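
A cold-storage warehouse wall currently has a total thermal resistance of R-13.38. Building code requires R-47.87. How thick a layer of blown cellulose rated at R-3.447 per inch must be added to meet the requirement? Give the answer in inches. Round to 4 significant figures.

ΔR = 47.87 − 13.38 = 34.49 ft²·°F·h/BTU
L = ΔR / (R/in) = 34.49/3.447 = 10.006 in

10.01 in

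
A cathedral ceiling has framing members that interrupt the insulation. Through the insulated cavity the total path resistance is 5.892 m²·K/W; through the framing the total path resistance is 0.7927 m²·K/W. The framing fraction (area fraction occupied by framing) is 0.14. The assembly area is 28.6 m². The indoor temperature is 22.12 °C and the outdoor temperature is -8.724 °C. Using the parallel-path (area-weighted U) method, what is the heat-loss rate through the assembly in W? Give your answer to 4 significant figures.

284.6 W

U_eff = 0.86/5.892 + 0.14/0.7927 = 0.14596 + 0.17661 = 0.32257
R_eff = 1/U_eff = 3.1001 m²·K/W
Q = 28.6 × (22.12 − (-8.724)) / 3.1001 = 284.55 W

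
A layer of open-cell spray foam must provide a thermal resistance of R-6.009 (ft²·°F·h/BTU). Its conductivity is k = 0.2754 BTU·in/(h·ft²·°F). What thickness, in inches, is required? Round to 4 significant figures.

1.655 in

L = R × k = 6.009 × 0.2754 = 1.6549 in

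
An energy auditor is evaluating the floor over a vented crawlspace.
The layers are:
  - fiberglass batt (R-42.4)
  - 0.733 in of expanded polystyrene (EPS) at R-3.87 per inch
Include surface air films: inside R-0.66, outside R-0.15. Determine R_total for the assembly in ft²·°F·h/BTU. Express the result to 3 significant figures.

46.0 ft²·°F·h/BTU

0.733 × 3.87 = 2.837
R_total = 0.66 + 42.4 + 2.837 + 0.15 = 46.05 ft²·°F·h/BTU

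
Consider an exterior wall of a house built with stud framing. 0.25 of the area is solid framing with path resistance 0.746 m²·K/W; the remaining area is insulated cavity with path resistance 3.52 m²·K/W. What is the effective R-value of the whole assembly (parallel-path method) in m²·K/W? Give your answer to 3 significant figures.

U_eff = 0.75/3.52 + 0.25/0.746 = 0.2131 + 0.3351 = 0.5482
R_eff = 1/U_eff = 1.824 m²·K/W

1.82 m²·K/W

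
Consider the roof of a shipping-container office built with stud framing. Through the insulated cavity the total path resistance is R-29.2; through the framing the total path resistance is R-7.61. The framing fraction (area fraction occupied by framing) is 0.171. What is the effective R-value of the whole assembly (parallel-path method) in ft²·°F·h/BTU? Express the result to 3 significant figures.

19.7 ft²·°F·h/BTU

U_eff = 0.829/29.2 + 0.171/7.61 = 0.02839 + 0.02247 = 0.05086
R_eff = 1/U_eff = 19.66 ft²·°F·h/BTU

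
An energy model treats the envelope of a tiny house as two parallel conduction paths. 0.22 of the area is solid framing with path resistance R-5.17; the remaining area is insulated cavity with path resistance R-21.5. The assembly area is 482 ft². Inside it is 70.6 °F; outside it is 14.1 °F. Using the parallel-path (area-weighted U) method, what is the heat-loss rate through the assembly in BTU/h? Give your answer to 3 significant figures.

U_eff = 0.78/21.5 + 0.22/5.17 = 0.03628 + 0.04255 = 0.07883
R_eff = 1/U_eff = 12.69 ft²·°F·h/BTU
Q = 482 × (70.6 − 14.1) / 12.69 = 2147 BTU/h

2150 BTU/h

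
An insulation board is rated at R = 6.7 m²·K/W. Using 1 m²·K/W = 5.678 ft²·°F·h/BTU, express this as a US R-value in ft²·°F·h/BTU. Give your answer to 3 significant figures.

38.0 ft²·°F·h/BTU

R_US = 6.7 × 5.678 = 38.04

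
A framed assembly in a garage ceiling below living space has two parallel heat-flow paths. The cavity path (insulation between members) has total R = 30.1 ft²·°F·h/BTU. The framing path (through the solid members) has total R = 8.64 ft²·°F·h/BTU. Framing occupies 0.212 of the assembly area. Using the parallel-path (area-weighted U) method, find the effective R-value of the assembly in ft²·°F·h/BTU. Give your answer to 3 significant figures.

19.7 ft²·°F·h/BTU

U_eff = 0.788/30.1 + 0.212/8.64 = 0.02618 + 0.02454 = 0.05072
R_eff = 1/U_eff = 19.72 ft²·°F·h/BTU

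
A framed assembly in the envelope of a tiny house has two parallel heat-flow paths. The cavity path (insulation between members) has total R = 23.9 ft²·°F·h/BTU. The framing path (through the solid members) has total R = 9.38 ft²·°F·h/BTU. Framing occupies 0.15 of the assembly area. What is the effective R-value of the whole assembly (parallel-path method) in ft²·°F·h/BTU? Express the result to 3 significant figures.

U_eff = 0.85/23.9 + 0.15/9.38 = 0.03556 + 0.01599 = 0.05156
R_eff = 1/U_eff = 19.4 ft²·°F·h/BTU

19.4 ft²·°F·h/BTU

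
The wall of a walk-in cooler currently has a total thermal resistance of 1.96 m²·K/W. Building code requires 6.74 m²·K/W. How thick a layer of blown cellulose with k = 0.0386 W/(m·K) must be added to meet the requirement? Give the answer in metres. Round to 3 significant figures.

0.185 m

ΔR = 6.74 − 1.96 = 4.78 m²·K/W
L = ΔR × k = 4.78 × 0.0386 = 0.1845 m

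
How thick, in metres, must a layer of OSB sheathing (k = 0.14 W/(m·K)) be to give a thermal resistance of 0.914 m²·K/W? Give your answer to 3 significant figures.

0.128 m

L = R·k = 0.914 × 0.14 = 0.128 m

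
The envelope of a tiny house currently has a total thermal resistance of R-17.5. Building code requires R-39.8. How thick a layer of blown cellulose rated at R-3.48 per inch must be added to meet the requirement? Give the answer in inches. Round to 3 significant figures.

ΔR = 39.8 − 17.5 = 22.3 ft²·°F·h/BTU
L = ΔR / (R/in) = 22.3/3.48 = 6.408 in

6.41 in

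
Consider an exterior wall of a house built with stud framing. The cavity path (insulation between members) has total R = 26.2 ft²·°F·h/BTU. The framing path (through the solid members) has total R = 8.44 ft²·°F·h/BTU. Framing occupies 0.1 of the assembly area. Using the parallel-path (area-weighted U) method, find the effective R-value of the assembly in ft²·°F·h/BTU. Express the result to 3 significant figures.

21.6 ft²·°F·h/BTU

U_eff = 0.9/26.2 + 0.1/8.44 = 0.03435 + 0.01185 = 0.0462
R_eff = 1/U_eff = 21.65 ft²·°F·h/BTU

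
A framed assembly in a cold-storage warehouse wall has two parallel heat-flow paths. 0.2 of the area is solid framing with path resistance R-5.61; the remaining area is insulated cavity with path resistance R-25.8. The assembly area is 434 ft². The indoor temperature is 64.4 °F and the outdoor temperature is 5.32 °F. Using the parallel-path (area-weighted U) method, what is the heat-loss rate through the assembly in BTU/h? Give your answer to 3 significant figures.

U_eff = 0.8/25.8 + 0.2/5.61 = 0.03101 + 0.03565 = 0.06666
R_eff = 1/U_eff = 15 ft²·°F·h/BTU
Q = 434 × (64.4 − 5.32) / 15 = 1709 BTU/h

1710 BTU/h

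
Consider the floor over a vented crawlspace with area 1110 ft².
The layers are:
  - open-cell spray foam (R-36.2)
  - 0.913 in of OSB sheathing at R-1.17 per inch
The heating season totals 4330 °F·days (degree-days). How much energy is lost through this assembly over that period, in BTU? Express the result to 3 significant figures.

0.913 × 1.17 = 1.068
R_total = 36.2 + 1.068 = 37.27 ft²·°F·h/BTU
E = A × HDD × 24 / R = 1110 × 4330 × 24 / 37.27 = 3095000 BTU

3100000 BTU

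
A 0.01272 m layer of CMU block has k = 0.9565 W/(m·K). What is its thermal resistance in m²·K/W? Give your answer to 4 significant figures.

0.01330 m²·K/W

R = L/k = 0.01272/0.9565 = 0.013298 m²·K/W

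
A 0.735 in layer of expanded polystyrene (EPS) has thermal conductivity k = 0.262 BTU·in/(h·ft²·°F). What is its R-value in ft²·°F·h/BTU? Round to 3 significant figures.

R = L/k = 0.735/0.262 = 2.805 ft²·°F·h/BTU

2.81 ft²·°F·h/BTU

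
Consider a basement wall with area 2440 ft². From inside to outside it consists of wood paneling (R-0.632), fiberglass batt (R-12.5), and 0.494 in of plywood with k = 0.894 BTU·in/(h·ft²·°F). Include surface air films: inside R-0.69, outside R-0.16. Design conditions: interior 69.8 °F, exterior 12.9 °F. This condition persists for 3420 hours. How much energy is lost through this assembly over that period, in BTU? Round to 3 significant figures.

32700000 BTU

0.494/0.894 = 0.5526
R_total = 0.69 + 0.632 + 12.5 + 0.5526 + 0.16 = 14.53 ft²·°F·h/BTU
Q = 2440 × (69.8 − 12.9) / 14.53 = 9552 BTU/h
E = 9552 × 3420 = 32670000 BTU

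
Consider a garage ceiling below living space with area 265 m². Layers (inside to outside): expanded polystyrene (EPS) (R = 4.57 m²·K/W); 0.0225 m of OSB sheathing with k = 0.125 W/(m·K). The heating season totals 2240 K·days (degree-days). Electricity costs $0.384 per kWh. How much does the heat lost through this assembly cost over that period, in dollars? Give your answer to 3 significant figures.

0.0225/0.125 = 0.18
R_total = 4.57 + 0.18 = 4.75 m²·K/W
E = A × HDD × 24 / R / 1000 = 265 × 2240 × 24 / 4.75 / 1000 = 2999 kWh
Cost = 2999 × 0.384 = $1152

1150 dollars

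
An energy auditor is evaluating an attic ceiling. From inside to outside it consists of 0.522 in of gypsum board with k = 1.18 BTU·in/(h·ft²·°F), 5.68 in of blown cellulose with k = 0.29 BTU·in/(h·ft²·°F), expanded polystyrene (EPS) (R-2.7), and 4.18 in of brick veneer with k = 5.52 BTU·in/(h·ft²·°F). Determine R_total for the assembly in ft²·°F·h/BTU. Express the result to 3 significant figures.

0.522/1.18 = 0.4424
5.68/0.29 = 19.59
4.18/5.52 = 0.7572
R_total = 0.4424 + 19.59 + 2.7 + 0.7572 = 23.49 ft²·°F·h/BTU

23.5 ft²·°F·h/BTU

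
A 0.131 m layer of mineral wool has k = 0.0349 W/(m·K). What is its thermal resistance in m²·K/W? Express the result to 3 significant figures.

3.75 m²·K/W

R = L/k = 0.131/0.0349 = 3.754 m²·K/W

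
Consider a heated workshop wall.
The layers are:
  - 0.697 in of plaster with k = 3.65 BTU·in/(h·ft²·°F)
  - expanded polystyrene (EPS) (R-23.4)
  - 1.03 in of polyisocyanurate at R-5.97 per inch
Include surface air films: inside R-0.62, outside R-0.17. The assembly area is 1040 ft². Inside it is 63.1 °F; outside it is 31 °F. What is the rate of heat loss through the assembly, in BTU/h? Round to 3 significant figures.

1090 BTU/h

0.697/3.65 = 0.191
1.03 × 5.97 = 6.149
R_total = 0.62 + 0.191 + 23.4 + 6.149 + 0.17 = 30.53 ft²·°F·h/BTU
Q = A·ΔT/R = 1040 × (63.1 − 31) / 30.53 = 1093 BTU/h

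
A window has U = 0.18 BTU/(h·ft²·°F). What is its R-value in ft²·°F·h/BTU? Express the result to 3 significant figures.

R = 1/U = 1/0.18 = 5.556

5.56 ft²·°F·h/BTU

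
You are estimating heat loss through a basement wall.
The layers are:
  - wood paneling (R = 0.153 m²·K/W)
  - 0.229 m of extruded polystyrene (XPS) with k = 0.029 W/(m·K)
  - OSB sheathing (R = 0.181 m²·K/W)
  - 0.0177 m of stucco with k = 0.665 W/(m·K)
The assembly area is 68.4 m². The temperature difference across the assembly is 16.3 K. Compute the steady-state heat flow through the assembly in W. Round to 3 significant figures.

135 W

0.229/0.029 = 7.897
0.0177/0.665 = 0.02662
R_total = 0.153 + 7.897 + 0.181 + 0.02662 = 8.257 m²·K/W
Q = A·ΔT/R = 68.4 × 16.3 / 8.257 = 135 W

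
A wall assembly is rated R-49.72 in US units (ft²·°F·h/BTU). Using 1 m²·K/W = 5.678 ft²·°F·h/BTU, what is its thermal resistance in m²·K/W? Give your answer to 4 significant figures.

R_SI = 49.72/5.678 = 8.7566

8.757 m²·K/W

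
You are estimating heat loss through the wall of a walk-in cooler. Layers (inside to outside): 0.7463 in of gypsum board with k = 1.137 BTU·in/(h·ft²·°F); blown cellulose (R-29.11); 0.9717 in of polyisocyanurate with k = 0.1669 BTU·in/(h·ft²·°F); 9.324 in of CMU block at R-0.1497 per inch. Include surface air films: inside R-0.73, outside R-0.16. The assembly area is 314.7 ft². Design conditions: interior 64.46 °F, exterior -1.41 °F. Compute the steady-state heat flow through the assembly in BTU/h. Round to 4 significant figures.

547.3 BTU/h

0.7463/1.137 = 0.65638
0.9717/0.1669 = 5.822
9.324 × 0.1497 = 1.3958
R_total = 0.73 + 0.65638 + 29.11 + 5.822 + 1.3958 + 0.16 = 37.874 ft²·°F·h/BTU
Q = A·ΔT/R = 314.7 × (64.46 − (-1.41)) / 37.874 = 547.32 BTU/h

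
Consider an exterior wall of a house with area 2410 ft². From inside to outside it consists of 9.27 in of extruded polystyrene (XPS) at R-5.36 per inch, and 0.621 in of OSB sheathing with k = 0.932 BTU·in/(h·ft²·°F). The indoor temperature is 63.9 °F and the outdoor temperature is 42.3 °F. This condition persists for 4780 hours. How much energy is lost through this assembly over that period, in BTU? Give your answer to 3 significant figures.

9.27 × 5.36 = 49.69
0.621/0.932 = 0.6663
R_total = 49.69 + 0.6663 = 50.35 ft²·°F·h/BTU
Q = 2410 × (63.9 − 42.3) / 50.35 = 1034 BTU/h
E = 1034 × 4780 = 4942000 BTU

4940000 BTU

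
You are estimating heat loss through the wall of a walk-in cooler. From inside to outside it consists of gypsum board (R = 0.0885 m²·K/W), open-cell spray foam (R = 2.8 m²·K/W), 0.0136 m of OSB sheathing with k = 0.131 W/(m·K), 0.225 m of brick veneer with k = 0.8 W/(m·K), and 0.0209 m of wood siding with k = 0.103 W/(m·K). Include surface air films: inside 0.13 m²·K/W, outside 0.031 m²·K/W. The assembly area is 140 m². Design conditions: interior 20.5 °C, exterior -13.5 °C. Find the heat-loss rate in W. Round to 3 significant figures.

1310 W

0.0136/0.131 = 0.1038
0.225/0.8 = 0.2812
0.0209/0.103 = 0.2029
R_total = 0.13 + 0.0885 + 2.8 + 0.1038 + 0.2812 + 0.2029 + 0.031 = 3.637 m²·K/W
Q = A·ΔT/R = 140 × (20.5 − (-13.5)) / 3.637 = 1309 W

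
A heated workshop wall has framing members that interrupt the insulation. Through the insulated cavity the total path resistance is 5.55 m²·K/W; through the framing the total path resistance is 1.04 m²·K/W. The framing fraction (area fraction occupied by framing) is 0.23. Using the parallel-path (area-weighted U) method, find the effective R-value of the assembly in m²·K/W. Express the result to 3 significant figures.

U_eff = 0.77/5.55 + 0.23/1.04 = 0.1387 + 0.2212 = 0.3599
R_eff = 1/U_eff = 2.779 m²·K/W

2.78 m²·K/W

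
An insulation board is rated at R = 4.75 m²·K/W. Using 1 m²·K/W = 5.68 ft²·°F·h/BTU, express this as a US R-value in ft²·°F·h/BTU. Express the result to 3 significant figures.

R_US = 4.75 × 5.68 = 26.98

27.0 ft²·°F·h/BTU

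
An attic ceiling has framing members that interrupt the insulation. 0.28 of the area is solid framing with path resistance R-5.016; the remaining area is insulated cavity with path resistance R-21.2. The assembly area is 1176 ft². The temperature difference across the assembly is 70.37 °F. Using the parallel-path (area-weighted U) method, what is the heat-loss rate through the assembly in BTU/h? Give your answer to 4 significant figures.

U_eff = 0.72/21.2 + 0.28/5.016 = 0.033962 + 0.055821 = 0.089784
R_eff = 1/U_eff = 11.138 ft²·°F·h/BTU
Q = 1176 × 70.37 / 11.138 = 7430.1 BTU/h

7430 BTU/h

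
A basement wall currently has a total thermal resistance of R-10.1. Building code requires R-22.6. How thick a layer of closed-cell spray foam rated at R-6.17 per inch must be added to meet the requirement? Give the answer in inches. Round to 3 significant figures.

2.03 in

ΔR = 22.6 − 10.1 = 12.5 ft²·°F·h/BTU
L = ΔR / (R/in) = 12.5/6.17 = 2.026 in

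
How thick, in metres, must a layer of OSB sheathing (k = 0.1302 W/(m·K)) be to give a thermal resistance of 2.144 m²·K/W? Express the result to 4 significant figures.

0.2791 m

L = R·k = 2.144 × 0.1302 = 0.27915 m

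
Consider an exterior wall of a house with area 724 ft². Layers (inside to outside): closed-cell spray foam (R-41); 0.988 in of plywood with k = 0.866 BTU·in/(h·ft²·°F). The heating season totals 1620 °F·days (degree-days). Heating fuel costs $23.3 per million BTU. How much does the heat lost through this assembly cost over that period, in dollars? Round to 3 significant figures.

15.6 dollars

0.988/0.866 = 1.141
R_total = 41 + 1.141 = 42.14 ft²·°F·h/BTU
E = A × HDD × 24 / R = 724 × 1620 × 24 / 42.14 = 668000 BTU
Cost = 668000/10⁶ × 23.3 = $15.56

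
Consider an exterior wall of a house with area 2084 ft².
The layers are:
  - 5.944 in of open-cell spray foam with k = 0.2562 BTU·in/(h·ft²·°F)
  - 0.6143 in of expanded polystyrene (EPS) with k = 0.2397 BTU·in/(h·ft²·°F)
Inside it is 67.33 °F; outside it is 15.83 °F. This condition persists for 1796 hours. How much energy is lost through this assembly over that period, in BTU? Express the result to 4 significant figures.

5.944/0.2562 = 23.201
0.6143/0.2397 = 2.5628
R_total = 23.201 + 2.5628 = 25.763 ft²·°F·h/BTU
Q = 2084 × (67.33 − 15.83) / 25.763 = 4165.8 BTU/h
E = 4165.8 × 1796 = 7481800 BTU

7482000 BTU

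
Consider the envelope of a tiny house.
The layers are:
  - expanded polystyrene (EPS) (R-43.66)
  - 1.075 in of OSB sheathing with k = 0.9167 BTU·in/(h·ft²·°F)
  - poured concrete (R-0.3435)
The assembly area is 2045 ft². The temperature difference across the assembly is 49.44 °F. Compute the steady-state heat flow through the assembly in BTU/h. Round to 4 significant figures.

1.075/0.9167 = 1.1727
R_total = 43.66 + 1.1727 + 0.3435 = 45.176 ft²·°F·h/BTU
Q = A·ΔT/R = 2045 × 49.44 / 45.176 = 2238 BTU/h

2238 BTU/h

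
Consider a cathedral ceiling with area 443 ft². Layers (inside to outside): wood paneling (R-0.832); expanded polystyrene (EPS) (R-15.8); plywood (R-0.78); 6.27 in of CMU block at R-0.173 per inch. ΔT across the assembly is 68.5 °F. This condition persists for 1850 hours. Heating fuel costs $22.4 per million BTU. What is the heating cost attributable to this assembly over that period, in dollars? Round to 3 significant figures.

6.27 × 0.173 = 1.085
R_total = 0.832 + 15.8 + 0.78 + 1.085 = 18.5 ft²·°F·h/BTU
Q = 443 × 68.5 / 18.5 = 1641 BTU/h
E = 1641 × 1850 = 3035000 BTU
Cost = 3035000/10⁶ × 22.4 = $67.99

68.0 dollars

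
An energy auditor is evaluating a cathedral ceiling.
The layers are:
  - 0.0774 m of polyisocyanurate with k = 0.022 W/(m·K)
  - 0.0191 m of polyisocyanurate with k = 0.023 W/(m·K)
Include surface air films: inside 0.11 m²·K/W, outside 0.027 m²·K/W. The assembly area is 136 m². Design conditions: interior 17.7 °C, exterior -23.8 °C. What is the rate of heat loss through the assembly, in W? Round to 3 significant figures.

0.0774/0.022 = 3.518
0.0191/0.023 = 0.8304
R_total = 0.11 + 3.518 + 0.8304 + 0.027 = 4.486 m²·K/W
Q = A·ΔT/R = 136 × (17.7 − (-23.8)) / 4.486 = 1258 W

1260 W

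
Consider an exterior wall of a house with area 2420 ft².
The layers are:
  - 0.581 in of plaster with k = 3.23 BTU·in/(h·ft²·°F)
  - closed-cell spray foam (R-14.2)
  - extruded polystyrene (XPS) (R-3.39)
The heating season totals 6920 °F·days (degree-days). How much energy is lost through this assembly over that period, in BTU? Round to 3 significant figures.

22600000 BTU

0.581/3.23 = 0.1799
R_total = 0.1799 + 14.2 + 3.39 = 17.77 ft²·°F·h/BTU
E = A × HDD × 24 / R = 2420 × 6920 × 24 / 17.77 = 22620000 BTU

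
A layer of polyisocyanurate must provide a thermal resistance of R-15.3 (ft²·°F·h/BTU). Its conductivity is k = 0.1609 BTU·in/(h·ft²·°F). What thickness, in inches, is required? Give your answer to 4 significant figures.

2.462 in

L = R × k = 15.3 × 0.1609 = 2.4618 in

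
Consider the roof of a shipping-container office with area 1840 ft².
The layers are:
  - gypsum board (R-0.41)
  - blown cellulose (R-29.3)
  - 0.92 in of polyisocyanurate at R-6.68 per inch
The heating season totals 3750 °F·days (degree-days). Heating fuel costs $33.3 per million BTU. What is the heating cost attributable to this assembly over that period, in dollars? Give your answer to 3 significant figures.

154 dollars

0.92 × 6.68 = 6.146
R_total = 0.41 + 29.3 + 6.146 = 35.86 ft²·°F·h/BTU
E = A × HDD × 24 / R = 1840 × 3750 × 24 / 35.86 = 4619000 BTU
Cost = 4619000/10⁶ × 33.3 = $153.8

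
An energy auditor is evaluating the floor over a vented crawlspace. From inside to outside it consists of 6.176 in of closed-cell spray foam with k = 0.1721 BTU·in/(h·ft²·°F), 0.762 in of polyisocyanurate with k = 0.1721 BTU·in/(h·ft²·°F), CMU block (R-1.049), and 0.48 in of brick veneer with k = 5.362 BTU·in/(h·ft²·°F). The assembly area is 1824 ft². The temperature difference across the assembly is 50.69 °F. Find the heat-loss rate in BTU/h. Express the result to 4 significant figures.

2230 BTU/h

6.176/0.1721 = 35.886
0.762/0.1721 = 4.4277
0.48/5.362 = 0.089519
R_total = 35.886 + 4.4277 + 1.049 + 0.089519 = 41.452 ft²·°F·h/BTU
Q = A·ΔT/R = 1824 × 50.69 / 41.452 = 2230.5 BTU/h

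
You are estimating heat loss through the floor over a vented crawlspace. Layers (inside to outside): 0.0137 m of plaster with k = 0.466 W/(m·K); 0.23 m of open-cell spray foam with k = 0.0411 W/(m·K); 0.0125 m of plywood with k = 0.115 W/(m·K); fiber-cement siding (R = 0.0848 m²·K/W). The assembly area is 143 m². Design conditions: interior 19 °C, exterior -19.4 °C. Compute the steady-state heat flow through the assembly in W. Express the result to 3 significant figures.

0.0137/0.466 = 0.0294
0.23/0.0411 = 5.596
0.0125/0.115 = 0.1087
R_total = 0.0294 + 5.596 + 0.1087 + 0.0848 = 5.819 m²·K/W
Q = A·ΔT/R = 143 × (19 − (-19.4)) / 5.819 = 943.7 W

944 W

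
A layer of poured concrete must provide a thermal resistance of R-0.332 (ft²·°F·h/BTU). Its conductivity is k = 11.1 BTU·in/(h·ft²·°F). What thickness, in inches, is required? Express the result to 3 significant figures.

3.69 in

L = R × k = 0.332 × 11.1 = 3.685 in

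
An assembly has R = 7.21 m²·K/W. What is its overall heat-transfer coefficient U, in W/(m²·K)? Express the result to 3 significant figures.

0.139 W/(m²·K)

U = 1/R = 1/7.21 = 0.1387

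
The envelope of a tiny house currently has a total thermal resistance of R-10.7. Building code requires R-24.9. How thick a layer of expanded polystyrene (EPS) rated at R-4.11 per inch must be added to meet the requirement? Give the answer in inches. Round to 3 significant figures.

3.45 in

ΔR = 24.9 − 10.7 = 14.2 ft²·°F·h/BTU
L = ΔR / (R/in) = 14.2/4.11 = 3.455 in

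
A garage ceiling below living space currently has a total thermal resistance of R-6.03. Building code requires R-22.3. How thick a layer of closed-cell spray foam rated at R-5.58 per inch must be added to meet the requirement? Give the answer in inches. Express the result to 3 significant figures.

2.92 in

ΔR = 22.3 − 6.03 = 16.27 ft²·°F·h/BTU
L = ΔR / (R/in) = 16.27/5.58 = 2.916 in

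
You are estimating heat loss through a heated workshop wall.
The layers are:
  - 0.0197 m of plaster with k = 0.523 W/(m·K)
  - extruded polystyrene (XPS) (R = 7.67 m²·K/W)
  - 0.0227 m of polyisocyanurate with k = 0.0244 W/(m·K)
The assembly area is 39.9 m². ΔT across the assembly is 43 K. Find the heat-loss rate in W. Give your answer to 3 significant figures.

0.0197/0.523 = 0.03767
0.0227/0.0244 = 0.9303
R_total = 0.03767 + 7.67 + 0.9303 = 8.638 m²·K/W
Q = A·ΔT/R = 39.9 × 43 / 8.638 = 198.6 W

199 W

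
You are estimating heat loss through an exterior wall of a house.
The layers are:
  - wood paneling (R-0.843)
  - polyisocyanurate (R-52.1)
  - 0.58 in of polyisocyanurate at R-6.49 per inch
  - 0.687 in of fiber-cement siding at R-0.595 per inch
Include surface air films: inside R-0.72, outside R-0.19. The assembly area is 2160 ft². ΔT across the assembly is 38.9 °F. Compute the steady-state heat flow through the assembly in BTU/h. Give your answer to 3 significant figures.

0.58 × 6.49 = 3.764
0.687 × 0.595 = 0.4088
R_total = 0.72 + 0.843 + 52.1 + 3.764 + 0.4088 + 0.19 = 58.03 ft²·°F·h/BTU
Q = A·ΔT/R = 2160 × 38.9 / 58.03 = 1448 BTU/h

1450 BTU/h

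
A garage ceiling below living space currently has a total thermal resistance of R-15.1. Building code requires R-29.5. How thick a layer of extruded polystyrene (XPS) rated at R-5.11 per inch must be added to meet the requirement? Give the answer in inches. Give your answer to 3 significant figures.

2.82 in

ΔR = 29.5 − 15.1 = 14.4 ft²·°F·h/BTU
L = ΔR / (R/in) = 14.4/5.11 = 2.818 in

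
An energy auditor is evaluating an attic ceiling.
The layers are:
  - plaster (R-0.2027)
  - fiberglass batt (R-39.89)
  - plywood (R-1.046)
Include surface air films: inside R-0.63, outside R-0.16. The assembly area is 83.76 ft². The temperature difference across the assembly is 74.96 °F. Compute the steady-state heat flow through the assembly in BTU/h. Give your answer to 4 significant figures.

R_total = 0.63 + 0.2027 + 39.89 + 1.046 + 0.16 = 41.929 ft²·°F·h/BTU
Q = A·ΔT/R = 83.76 × 74.96 / 41.929 = 149.75 BTU/h

149.7 BTU/h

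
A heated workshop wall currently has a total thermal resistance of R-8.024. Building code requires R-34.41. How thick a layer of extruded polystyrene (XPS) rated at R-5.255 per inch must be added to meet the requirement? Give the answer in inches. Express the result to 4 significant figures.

5.021 in

ΔR = 34.41 − 8.024 = 26.386 ft²·°F·h/BTU
L = ΔR / (R/in) = 26.386/5.255 = 5.0211 in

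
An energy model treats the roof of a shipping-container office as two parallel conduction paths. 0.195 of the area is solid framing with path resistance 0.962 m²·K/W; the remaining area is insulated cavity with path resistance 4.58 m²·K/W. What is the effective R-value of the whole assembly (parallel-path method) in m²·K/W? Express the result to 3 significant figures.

2.64 m²·K/W

U_eff = 0.805/4.58 + 0.195/0.962 = 0.1758 + 0.2027 = 0.3785
R_eff = 1/U_eff = 2.642 m²·K/W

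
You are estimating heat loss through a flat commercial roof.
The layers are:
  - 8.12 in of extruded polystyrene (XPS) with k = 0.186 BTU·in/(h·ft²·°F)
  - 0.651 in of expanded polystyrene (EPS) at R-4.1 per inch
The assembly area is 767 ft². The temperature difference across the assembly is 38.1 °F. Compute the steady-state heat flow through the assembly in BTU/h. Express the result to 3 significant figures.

631 BTU/h

8.12/0.186 = 43.66
0.651 × 4.1 = 2.669
R_total = 43.66 + 2.669 = 46.33 ft²·°F·h/BTU
Q = A·ΔT/R = 767 × 38.1 / 46.33 = 630.8 BTU/h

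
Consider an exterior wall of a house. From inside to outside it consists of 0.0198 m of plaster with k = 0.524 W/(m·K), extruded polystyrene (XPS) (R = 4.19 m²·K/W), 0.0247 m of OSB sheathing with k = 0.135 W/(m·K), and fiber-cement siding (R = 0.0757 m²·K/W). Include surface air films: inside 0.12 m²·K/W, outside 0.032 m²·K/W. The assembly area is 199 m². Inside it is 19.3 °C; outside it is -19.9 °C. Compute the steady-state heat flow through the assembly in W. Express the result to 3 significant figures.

1680 W

0.0198/0.524 = 0.03779
0.0247/0.135 = 0.183
R_total = 0.12 + 0.03779 + 4.19 + 0.183 + 0.0757 + 0.032 = 4.638 m²·K/W
Q = A·ΔT/R = 199 × (19.3 − (-19.9)) / 4.638 = 1682 W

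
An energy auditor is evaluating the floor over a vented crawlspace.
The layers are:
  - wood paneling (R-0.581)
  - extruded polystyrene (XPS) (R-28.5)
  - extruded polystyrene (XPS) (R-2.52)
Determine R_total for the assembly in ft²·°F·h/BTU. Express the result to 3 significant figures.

31.6 ft²·°F·h/BTU

R_total = 0.581 + 28.5 + 2.52 = 31.6 ft²·°F·h/BTU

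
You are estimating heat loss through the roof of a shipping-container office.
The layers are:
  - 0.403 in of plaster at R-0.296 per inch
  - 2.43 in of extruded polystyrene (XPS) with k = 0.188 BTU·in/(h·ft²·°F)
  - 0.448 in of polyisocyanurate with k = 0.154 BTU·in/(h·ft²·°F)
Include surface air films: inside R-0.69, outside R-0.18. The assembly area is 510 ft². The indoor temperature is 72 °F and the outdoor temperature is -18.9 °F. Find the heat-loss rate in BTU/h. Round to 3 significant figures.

2760 BTU/h

0.403 × 0.296 = 0.1193
2.43/0.188 = 12.93
0.448/0.154 = 2.909
R_total = 0.69 + 0.1193 + 12.93 + 2.909 + 0.18 = 16.82 ft²·°F·h/BTU
Q = A·ΔT/R = 510 × (72 − (-18.9)) / 16.82 = 2756 BTU/h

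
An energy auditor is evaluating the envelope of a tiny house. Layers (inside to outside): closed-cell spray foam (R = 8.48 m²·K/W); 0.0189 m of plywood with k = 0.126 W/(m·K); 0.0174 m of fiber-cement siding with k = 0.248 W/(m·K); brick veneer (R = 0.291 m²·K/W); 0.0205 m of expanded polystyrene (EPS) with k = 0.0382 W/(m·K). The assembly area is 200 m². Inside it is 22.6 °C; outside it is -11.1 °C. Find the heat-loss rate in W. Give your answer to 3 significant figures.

707 W

0.0189/0.126 = 0.15
0.0174/0.248 = 0.07016
0.0205/0.0382 = 0.5366
R_total = 8.48 + 0.15 + 0.07016 + 0.291 + 0.5366 = 9.528 m²·K/W
Q = A·ΔT/R = 200 × (22.6 − (-11.1)) / 9.528 = 707.4 W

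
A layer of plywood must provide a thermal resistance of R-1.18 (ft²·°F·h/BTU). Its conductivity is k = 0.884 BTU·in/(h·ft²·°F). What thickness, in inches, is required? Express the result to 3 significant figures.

L = R × k = 1.18 × 0.884 = 1.043 in

1.04 in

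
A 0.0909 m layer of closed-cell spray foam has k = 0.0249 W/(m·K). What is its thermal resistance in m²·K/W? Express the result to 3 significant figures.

R = L/k = 0.0909/0.0249 = 3.651 m²·K/W

3.65 m²·K/W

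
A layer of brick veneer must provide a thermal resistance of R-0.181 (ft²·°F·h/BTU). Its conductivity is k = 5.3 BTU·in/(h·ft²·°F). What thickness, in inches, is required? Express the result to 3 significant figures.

L = R × k = 0.181 × 5.3 = 0.9593 in

0.959 in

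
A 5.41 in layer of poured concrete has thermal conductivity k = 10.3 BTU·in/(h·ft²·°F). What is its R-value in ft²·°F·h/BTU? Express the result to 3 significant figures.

R = L/k = 5.41/10.3 = 0.5252 ft²·°F·h/BTU

0.525 ft²·°F·h/BTU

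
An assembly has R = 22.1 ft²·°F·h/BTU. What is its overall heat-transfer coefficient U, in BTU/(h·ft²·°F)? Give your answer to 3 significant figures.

0.0452 BTU/(h·ft²·°F)

U = 1/R = 1/22.1 = 0.04525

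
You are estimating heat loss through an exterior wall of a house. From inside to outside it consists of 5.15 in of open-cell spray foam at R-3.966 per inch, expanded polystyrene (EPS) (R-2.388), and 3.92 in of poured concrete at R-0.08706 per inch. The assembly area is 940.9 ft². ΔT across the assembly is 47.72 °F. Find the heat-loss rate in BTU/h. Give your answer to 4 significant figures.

1939 BTU/h

5.15 × 3.966 = 20.425
3.92 × 0.08706 = 0.34128
R_total = 20.425 + 2.388 + 0.34128 = 23.154 ft²·°F·h/BTU
Q = A·ΔT/R = 940.9 × 47.72 / 23.154 = 1939.2 BTU/h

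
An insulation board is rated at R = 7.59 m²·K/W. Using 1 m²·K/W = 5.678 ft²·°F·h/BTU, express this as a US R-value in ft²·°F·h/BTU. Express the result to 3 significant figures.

R_US = 7.59 × 5.678 = 43.1

43.1 ft²·°F·h/BTU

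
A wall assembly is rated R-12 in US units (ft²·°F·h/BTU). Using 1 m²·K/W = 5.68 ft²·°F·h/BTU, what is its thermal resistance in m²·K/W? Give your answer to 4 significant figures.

2.113 m²·K/W

R_SI = 12/5.68 = 2.1127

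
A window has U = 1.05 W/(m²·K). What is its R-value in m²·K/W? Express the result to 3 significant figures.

R = 1/U = 1/1.05 = 0.9524

0.952 m²·K/W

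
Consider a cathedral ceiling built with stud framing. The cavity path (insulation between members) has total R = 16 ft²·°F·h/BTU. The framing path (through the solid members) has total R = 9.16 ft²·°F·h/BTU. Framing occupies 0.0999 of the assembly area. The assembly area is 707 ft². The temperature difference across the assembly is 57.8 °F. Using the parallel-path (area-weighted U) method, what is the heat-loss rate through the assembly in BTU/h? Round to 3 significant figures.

2740 BTU/h

U_eff = 0.9001/16 + 0.0999/9.16 = 0.05626 + 0.01091 = 0.06716
R_eff = 1/U_eff = 14.89 ft²·°F·h/BTU
Q = 707 × 57.8 / 14.89 = 2745 BTU/h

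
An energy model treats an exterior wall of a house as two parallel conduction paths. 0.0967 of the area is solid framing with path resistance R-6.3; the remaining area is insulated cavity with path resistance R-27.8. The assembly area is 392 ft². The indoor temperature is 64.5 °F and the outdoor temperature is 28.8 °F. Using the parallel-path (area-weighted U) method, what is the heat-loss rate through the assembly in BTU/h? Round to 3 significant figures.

U_eff = 0.9033/27.8 + 0.0967/6.3 = 0.03249 + 0.01535 = 0.04784
R_eff = 1/U_eff = 20.9 ft²·°F·h/BTU
Q = 392 × (64.5 − 28.8) / 20.9 = 669.5 BTU/h

670 BTU/h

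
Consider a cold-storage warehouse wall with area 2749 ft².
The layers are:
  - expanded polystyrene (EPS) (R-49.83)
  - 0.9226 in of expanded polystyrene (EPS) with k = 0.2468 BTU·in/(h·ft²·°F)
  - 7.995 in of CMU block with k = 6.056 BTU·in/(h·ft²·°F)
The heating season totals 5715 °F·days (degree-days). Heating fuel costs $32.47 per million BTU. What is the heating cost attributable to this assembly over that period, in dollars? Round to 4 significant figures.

0.9226/0.2468 = 3.7382
7.995/6.056 = 1.3202
R_total = 49.83 + 3.7382 + 1.3202 = 54.888 ft²·°F·h/BTU
E = A × HDD × 24 / R = 2749 × 5715 × 24 / 54.888 = 6869400 BTU
Cost = 6869400/10⁶ × 32.47 = $223.05

223.1 dollars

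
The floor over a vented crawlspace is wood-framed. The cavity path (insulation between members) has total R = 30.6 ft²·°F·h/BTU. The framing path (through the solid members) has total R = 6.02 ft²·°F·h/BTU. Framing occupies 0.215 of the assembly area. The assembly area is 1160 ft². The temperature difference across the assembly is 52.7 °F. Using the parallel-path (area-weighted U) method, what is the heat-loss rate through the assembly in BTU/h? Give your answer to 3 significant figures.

3750 BTU/h

U_eff = 0.785/30.6 + 0.215/6.02 = 0.02565 + 0.03571 = 0.06137
R_eff = 1/U_eff = 16.3 ft²·°F·h/BTU
Q = 1160 × 52.7 / 16.3 = 3752 BTU/h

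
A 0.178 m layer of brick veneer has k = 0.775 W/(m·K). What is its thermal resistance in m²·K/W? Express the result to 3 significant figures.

0.230 m²·K/W

R = L/k = 0.178/0.775 = 0.2297 m²·K/W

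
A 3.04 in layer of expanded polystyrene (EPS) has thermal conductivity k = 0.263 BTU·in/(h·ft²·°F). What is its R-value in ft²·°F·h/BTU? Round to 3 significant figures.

11.6 ft²·°F·h/BTU

R = L/k = 3.04/0.263 = 11.56 ft²·°F·h/BTU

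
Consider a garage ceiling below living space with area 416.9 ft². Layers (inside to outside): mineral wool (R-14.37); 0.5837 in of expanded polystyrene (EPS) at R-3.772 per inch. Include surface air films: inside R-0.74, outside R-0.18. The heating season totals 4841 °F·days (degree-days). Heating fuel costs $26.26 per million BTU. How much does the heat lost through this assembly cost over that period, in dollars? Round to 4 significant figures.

0.5837 × 3.772 = 2.2017
R_total = 0.74 + 14.37 + 2.2017 + 0.18 = 17.492 ft²·°F·h/BTU
E = A × HDD × 24 / R = 416.9 × 4841 × 24 / 17.492 = 2769100 BTU
Cost = 2769100/10⁶ × 26.26 = $72.718

72.72 dollars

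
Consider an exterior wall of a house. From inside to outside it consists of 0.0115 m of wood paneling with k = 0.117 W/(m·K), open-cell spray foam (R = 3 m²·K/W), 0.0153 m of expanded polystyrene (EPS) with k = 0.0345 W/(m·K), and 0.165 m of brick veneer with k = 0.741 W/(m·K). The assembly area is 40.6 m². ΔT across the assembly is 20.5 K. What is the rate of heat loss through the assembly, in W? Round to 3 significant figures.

221 W

0.0115/0.117 = 0.09829
0.0153/0.0345 = 0.4435
0.165/0.741 = 0.2227
R_total = 0.09829 + 3 + 0.4435 + 0.2227 = 3.764 m²·K/W
Q = A·ΔT/R = 40.6 × 20.5 / 3.764 = 221.1 W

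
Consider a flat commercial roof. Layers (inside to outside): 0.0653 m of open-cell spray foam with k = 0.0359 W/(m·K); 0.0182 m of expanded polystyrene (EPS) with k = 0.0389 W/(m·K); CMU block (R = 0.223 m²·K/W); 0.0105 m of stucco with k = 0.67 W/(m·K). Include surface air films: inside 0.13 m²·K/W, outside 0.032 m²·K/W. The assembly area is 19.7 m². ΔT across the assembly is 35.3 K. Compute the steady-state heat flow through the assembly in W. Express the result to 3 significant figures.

259 W

0.0653/0.0359 = 1.819
0.0182/0.0389 = 0.4679
0.0105/0.67 = 0.01567
R_total = 0.13 + 1.819 + 0.4679 + 0.223 + 0.01567 + 0.032 = 2.687 m²·K/W
Q = A·ΔT/R = 19.7 × 35.3 / 2.687 = 258.8 W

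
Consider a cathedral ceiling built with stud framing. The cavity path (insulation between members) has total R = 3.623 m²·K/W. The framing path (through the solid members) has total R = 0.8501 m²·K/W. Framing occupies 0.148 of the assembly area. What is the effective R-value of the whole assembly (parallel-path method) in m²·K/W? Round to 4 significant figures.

U_eff = 0.852/3.623 + 0.148/0.8501 = 0.23516 + 0.1741 = 0.40926
R_eff = 1/U_eff = 2.4434 m²·K/W

2.443 m²·K/W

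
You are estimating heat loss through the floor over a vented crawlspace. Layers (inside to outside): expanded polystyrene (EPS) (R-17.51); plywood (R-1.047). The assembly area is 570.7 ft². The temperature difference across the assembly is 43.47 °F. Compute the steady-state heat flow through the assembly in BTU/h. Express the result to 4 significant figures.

1337 BTU/h

R_total = 17.51 + 1.047 = 18.557 ft²·°F·h/BTU
Q = A·ΔT/R = 570.7 × 43.47 / 18.557 = 1336.9 BTU/h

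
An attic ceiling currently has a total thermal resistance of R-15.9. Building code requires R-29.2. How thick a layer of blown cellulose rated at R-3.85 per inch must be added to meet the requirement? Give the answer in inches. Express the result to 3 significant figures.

ΔR = 29.2 − 15.9 = 13.3 ft²·°F·h/BTU
L = ΔR / (R/in) = 13.3/3.85 = 3.455 in

3.45 in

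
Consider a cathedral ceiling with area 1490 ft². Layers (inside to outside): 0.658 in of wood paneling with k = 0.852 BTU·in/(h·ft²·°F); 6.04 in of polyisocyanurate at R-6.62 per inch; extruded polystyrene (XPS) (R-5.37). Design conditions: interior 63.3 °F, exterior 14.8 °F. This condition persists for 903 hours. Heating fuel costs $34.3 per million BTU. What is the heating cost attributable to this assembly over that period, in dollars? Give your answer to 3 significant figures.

48.5 dollars

0.658/0.852 = 0.7723
6.04 × 6.62 = 39.98
R_total = 0.7723 + 39.98 + 5.37 = 46.13 ft²·°F·h/BTU
Q = 1490 × (63.3 − 14.8) / 46.13 = 1567 BTU/h
E = 1567 × 903 = 1415000 BTU
Cost = 1415000/10⁶ × 34.3 = $48.52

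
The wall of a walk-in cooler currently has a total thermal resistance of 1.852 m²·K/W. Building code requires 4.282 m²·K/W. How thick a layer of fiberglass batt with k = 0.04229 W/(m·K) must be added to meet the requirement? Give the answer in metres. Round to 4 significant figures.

0.1028 m

ΔR = 4.282 − 1.852 = 2.43 m²·K/W
L = ΔR × k = 2.43 × 0.04229 = 0.10276 m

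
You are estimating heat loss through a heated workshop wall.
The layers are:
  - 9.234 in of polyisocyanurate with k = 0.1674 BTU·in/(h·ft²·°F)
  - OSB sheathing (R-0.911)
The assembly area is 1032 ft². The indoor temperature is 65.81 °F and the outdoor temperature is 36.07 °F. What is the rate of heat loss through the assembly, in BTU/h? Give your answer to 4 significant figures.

9.234/0.1674 = 55.161
R_total = 55.161 + 0.911 = 56.072 ft²·°F·h/BTU
Q = A·ΔT/R = 1032 × (65.81 − 36.07) / 56.072 = 547.36 BTU/h

547.4 BTU/h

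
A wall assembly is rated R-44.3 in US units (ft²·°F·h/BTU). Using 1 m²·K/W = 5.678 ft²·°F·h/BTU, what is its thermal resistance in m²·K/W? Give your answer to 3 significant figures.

R_SI = 44.3/5.678 = 7.802

7.80 m²·K/W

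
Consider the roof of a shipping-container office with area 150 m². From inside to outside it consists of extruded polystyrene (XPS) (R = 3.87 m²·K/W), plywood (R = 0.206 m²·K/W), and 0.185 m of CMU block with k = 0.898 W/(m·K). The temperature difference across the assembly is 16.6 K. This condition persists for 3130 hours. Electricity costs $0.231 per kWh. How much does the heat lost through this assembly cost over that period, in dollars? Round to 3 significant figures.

0.185/0.898 = 0.206
R_total = 3.87 + 0.206 + 0.206 = 4.282 m²·K/W
Q = 150 × 16.6 / 4.282 = 581.5 W
E = 581.5 W × 3130 h / 1000 = 1820 kWh
Cost = 1820 × 0.231 = $420.4

420 dollars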